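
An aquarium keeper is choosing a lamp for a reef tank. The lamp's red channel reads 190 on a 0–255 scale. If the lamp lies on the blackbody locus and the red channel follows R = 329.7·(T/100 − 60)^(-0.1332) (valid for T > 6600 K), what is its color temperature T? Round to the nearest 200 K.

(t − 60)^(-0.1332) = 190/329.7 = 0.57628.
t − 60 = 0.57628^(1/-0.1332) = 0.57628^(-7.508) = 62.667, so t = 122.667.
T = 100·t = 12267 K → 12200 K to the nearest 200 K.

12200 K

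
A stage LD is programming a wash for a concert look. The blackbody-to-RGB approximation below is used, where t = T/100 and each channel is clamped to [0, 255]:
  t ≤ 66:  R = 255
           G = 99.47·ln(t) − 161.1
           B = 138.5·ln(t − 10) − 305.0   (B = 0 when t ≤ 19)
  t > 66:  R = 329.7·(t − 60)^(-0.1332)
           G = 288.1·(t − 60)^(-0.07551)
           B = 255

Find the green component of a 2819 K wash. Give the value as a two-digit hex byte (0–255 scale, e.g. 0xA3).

t = 2819/100 = 28.19; the t ≤ 66 branch applies.
G = 99.47·ln 28.19 − 161.1 = 99.47·3.3390 − 161.1 = 171.027.
Rounded: 171; in hex, 0xAB.

0xAB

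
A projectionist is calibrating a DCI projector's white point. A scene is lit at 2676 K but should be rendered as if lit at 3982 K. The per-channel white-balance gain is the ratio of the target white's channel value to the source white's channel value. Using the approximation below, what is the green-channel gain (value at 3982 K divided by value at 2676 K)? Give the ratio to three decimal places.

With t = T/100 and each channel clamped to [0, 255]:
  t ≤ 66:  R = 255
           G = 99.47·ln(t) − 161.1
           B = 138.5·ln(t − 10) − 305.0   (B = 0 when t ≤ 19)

At 2676 K (t = 26.76):
  G = 99.47·ln 26.76 − 161.1 = 99.47·3.2869 − 161.1 = 165.849.
At 3982 K (t = 39.82):
  G = 99.47·ln 39.82 − 161.1 = 99.47·3.6844 − 161.1 = 205.384.
Gain = 205.384 / 165.849 = 1.2384 → 1.238.

1.238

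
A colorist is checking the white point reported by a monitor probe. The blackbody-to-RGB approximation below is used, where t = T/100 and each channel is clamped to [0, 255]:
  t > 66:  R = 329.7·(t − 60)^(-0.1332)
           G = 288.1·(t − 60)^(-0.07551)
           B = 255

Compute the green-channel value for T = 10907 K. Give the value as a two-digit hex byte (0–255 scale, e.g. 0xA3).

0xD7

t = 10907/100 = 109.07; the t > 66 branch applies.
G = 288.1·(109.07 − 60)^(-0.07551) = 288.1·49.07^(-0.07551) = 288.1·0.74529 = 214.719.
Rounded: 215; in hex, 0xD7.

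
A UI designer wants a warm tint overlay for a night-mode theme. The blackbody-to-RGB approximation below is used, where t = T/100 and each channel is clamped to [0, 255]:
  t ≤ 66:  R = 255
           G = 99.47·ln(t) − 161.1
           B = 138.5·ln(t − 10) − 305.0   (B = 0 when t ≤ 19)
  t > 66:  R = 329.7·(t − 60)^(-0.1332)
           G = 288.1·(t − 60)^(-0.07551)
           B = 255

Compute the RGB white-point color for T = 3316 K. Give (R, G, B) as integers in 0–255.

t = 3316/100 = 33.16; the t ≤ 66 branch applies.
R = 255 by definition for t ≤ 66.
G = 99.47·ln 33.16 − 161.1 = 99.47·3.5013 − 161.1 = 187.179.
B = 138.5·ln(33.16 − 10) − 305.0 = 138.5·ln 23.16 − 305.0 = 138.5·3.1424 − 305.0 = 130.226.
Rounded: (255, 187, 130).

(255, 187, 130)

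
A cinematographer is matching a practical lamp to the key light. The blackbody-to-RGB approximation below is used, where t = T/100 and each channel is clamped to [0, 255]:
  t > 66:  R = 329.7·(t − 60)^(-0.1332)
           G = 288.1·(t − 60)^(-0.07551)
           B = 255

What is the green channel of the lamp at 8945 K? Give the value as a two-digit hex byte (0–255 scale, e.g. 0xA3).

t = 8945/100 = 89.45; the t > 66 branch applies.
G = 288.1·(89.45 − 60)^(-0.07551) = 288.1·29.45^(-0.07551) = 288.1·0.77459 = 223.158.
Rounded: 223; in hex, 0xDF.

0xDF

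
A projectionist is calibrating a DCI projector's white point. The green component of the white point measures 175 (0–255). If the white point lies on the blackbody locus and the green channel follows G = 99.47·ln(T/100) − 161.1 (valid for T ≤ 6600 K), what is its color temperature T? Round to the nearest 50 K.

2950 K

ln t = (175 + 161.1) / 99.47 = 3.3789.
t = e^3.3789 = 29.339.
T = 100·t = 2934 K → 2950 K to the nearest 50 K.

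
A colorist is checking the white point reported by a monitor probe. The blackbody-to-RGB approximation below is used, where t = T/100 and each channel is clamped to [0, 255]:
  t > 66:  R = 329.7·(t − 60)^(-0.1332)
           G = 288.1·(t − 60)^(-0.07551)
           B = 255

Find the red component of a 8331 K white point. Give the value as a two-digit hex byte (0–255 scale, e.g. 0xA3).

0xD9

t = 8331/100 = 83.31; the t > 66 branch applies.
R = 329.7·(83.31 − 60)^(-0.1332) = 329.7·23.31^(-0.1332) = 329.7·0.65742 = 216.752.
Rounded: 217; in hex, 0xD9.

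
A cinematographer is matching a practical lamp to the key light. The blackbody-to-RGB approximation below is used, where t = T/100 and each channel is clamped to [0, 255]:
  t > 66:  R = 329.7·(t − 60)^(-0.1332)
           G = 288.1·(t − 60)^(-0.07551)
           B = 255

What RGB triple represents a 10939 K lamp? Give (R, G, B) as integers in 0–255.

(196, 215, 255)

t = 10939/100 = 109.39; the t > 66 branch applies.
R = 329.7·(109.39 − 60)^(-0.1332) = 329.7·49.39^(-0.1332) = 329.7·0.59485 = 196.122.
G = 288.1·(109.39 − 60)^(-0.07551) = 288.1·49.39^(-0.07551) = 288.1·0.74493 = 214.613.
B = 255 by definition for t > 66.
Rounded: (196, 215, 255).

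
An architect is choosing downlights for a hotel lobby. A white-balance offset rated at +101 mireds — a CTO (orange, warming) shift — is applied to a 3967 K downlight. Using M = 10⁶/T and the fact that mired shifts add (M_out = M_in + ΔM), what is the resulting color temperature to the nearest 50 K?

M_in = 10⁶/3967 = 252.08 mireds.
M_out = 252.08 + (+101) = 353.08 mireds.
T_out = 10⁶/353.08 = 2832.2 K → 2850 K.

2850 K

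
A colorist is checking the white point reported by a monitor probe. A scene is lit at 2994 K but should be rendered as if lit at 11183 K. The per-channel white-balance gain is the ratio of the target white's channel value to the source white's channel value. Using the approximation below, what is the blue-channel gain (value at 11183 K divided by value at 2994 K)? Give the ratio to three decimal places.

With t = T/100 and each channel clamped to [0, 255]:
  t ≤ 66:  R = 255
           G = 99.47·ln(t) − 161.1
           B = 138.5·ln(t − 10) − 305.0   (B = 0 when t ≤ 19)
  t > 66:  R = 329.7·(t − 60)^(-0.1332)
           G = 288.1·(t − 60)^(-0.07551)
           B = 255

At 2994 K (t = 29.94):
  B = 138.5·ln(29.94 − 10) − 305.0 = 138.5·ln 19.94 − 305.0 = 138.5·2.9927 − 305.0 = 109.493.
At 11183 K (t = 111.83):
  B = 255 by definition for t > 66.
Gain = 255.000 / 109.493 = 2.3289 → 2.329.

2.329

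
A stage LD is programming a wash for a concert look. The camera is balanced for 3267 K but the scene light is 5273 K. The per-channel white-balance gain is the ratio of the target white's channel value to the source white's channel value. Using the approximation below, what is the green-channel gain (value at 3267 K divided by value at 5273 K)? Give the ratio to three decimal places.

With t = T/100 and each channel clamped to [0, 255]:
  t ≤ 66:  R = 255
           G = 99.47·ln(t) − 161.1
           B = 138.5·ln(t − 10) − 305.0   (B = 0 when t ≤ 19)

At 5273 K (t = 52.73):
  G = 99.47·ln 52.73 − 161.1 = 99.47·3.9652 − 161.1 = 233.317.
At 3267 K (t = 32.67):
  G = 99.47·ln 32.67 − 161.1 = 99.47·3.4865 − 161.1 = 185.698.
Gain = 185.698 / 233.317 = 0.7959 → 0.796.

0.796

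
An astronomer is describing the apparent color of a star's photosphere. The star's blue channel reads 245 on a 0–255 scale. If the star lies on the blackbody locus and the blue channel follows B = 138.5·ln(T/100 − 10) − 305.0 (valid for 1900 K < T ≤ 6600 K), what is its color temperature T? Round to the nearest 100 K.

6300 K

ln(t − 10) = (245 + 305.0) / 138.5 = 3.9711.
t − 10 = e^3.9711 = 53.044, so t = 63.044.
T = 100·t = 6304 K → 6300 K to the nearest 100 K.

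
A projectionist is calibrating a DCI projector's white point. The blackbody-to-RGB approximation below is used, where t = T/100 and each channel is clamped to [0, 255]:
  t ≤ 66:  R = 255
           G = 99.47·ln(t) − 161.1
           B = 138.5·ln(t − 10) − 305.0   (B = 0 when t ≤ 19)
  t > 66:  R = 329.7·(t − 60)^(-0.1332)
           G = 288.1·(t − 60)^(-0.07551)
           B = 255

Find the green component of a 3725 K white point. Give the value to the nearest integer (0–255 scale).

t = 3725/100 = 37.25; the t ≤ 66 branch applies.
G = 99.47·ln 37.25 − 161.1 = 99.47·3.6177 − 161.1 = 198.748.
Rounded: 199.

199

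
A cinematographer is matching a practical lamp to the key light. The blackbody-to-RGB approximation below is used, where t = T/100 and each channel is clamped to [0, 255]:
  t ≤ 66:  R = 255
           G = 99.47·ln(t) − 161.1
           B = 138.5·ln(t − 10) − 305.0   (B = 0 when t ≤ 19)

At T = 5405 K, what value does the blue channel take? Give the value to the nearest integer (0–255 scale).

t = 5405/100 = 54.05; the t ≤ 66 branch applies.
B = 138.5·ln(54.05 − 10) − 305.0 = 138.5·ln 44.05 − 305.0 = 138.5·3.7853 − 305.0 = 219.268.
Rounded: 219.

219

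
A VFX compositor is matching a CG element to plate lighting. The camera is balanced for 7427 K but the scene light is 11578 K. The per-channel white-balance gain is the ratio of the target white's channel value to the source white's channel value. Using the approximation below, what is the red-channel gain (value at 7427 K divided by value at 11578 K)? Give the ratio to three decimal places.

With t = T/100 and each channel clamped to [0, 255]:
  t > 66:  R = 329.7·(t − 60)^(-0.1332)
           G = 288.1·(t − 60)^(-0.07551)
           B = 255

1.199

At 11578 K (t = 115.78):
  R = 329.7·(115.78 − 60)^(-0.1332) = 329.7·55.78^(-0.1332) = 329.7·0.58529 = 192.969.
At 7427 K (t = 74.27):
  R = 329.7·(74.27 − 60)^(-0.1332) = 329.7·14.27^(-0.1332) = 329.7·0.70183 = 231.393.
Gain = 231.393 / 192.969 = 1.1991 → 1.199.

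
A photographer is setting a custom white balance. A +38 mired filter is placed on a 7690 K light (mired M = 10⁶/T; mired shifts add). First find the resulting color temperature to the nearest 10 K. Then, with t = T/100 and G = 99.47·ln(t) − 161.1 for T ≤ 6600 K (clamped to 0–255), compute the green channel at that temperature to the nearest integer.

M_in = 10⁶/7690 = 130.04; M_out = 130.04 + (+38) = 168.04.
T_out = 10⁶/168.04 = 5951.0 K → 5950 K; t = 59.5.
G = 99.47·ln 59.5 − 161.1 = 99.47·4.0860 − 161.1 = 245.332.
Rounded: 245.

245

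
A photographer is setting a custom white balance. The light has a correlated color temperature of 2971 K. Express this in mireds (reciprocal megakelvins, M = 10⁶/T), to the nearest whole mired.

337 mireds

M = 10⁶ / 2971 = 336.587 → 337 mireds.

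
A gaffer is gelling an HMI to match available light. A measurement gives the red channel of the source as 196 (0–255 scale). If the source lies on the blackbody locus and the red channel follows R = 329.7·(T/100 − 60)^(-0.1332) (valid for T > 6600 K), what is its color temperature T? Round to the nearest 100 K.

11000 K

(t − 60)^(-0.1332) = 196/329.7 = 0.59448.
t − 60 = 0.59448^(1/-0.1332) = 0.59448^(-7.508) = 49.621, so t = 109.621.
T = 100·t = 10962 K → 11000 K to the nearest 100 K.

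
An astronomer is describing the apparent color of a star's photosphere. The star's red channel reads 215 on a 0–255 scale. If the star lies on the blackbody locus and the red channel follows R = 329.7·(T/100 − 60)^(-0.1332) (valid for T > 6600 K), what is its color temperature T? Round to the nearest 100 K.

(t − 60)^(-0.1332) = 215/329.7 = 0.65211.
t − 60 = 0.65211^(1/-0.1332) = 0.65211^(-7.508) = 24.774, so t = 84.774.
T = 100·t = 8477 K → 8500 K to the nearest 100 K.

8500 K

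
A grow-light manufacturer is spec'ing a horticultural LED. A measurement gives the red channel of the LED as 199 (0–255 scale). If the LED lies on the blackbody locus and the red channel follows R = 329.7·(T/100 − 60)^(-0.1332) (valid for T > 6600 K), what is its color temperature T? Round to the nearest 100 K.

(t − 60)^(-0.1332) = 199/329.7 = 0.60358.
t − 60 = 0.60358^(1/-0.1332) = 0.60358^(-7.508) = 44.273, so t = 104.273.
T = 100·t = 10427 K → 10400 K to the nearest 100 K.

10400 K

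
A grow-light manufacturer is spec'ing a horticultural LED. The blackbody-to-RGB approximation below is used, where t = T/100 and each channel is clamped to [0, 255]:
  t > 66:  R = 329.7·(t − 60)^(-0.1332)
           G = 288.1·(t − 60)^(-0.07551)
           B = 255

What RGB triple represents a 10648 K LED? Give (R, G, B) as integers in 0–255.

t = 10648/100 = 106.48; the t > 66 branch applies.
R = 329.7·(106.48 − 60)^(-0.1332) = 329.7·46.48^(-0.1332) = 329.7·0.59968 = 197.715.
G = 288.1·(106.48 − 60)^(-0.07551) = 288.1·46.48^(-0.07551) = 288.1·0.74835 = 215.600.
B = 255 by definition for t > 66.
Rounded: (198, 216, 255).

(198, 216, 255)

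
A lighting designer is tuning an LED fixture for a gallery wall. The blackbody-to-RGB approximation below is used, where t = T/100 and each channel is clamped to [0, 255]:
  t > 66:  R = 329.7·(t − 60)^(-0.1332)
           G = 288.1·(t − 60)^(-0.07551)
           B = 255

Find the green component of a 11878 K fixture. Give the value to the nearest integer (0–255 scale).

t = 11878/100 = 118.78; the t > 66 branch applies.
G = 288.1·(118.78 − 60)^(-0.07551) = 288.1·58.78^(-0.07551) = 288.1·0.73520 = 211.811.
Rounded: 212.

212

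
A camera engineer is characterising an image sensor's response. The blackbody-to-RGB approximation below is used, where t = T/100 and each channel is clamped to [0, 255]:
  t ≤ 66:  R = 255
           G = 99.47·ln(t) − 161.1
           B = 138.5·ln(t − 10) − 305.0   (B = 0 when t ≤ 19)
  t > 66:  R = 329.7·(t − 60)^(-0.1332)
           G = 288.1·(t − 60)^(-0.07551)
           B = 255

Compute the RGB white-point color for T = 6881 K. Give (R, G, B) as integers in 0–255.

t = 6881/100 = 68.81; the t > 66 branch applies.
R = 329.7·(68.81 − 60)^(-0.1332) = 329.7·8.81^(-0.1332) = 329.7·0.74839 = 246.745.
G = 288.1·(68.81 − 60)^(-0.07551) = 288.1·8.81^(-0.07551) = 288.1·0.84849 = 244.449.
B = 255 by definition for t > 66.
Rounded: (247, 244, 255).

(247, 244, 255)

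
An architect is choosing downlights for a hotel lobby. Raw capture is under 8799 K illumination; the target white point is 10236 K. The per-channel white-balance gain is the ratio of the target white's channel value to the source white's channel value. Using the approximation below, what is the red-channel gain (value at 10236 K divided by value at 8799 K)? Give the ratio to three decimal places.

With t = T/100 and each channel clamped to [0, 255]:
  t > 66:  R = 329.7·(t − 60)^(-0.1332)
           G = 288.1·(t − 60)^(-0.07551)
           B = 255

At 8799 K (t = 87.99):
  R = 329.7·(87.99 − 60)^(-0.1332) = 329.7·27.99^(-0.1332) = 329.7·0.64159 = 211.533.
At 10236 K (t = 102.36):
  R = 329.7·(102.36 − 60)^(-0.1332) = 329.7·42.36^(-0.1332) = 329.7·0.60714 = 200.174.
Gain = 200.174 / 211.533 = 0.9463 → 0.946.

0.946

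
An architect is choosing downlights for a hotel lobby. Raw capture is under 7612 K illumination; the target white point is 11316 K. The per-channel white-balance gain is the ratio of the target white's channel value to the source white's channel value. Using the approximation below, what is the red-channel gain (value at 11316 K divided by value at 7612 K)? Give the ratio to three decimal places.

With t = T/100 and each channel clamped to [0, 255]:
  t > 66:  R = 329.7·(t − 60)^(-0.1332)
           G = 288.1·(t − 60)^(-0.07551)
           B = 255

At 7612 K (t = 76.12):
  R = 329.7·(76.12 − 60)^(-0.1332) = 329.7·16.12^(-0.1332) = 329.7·0.69052 = 227.666.
At 11316 K (t = 113.16):
  R = 329.7·(113.16 − 60)^(-0.1332) = 329.7·53.16^(-0.1332) = 329.7·0.58905 = 194.210.
Gain = 194.210 / 227.666 = 0.8530 → 0.853.

0.853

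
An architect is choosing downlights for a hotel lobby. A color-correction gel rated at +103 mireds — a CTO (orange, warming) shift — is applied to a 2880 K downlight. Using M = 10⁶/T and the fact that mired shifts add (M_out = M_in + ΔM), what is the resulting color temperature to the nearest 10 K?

2220 K

M_in = 10⁶/2880 = 347.22 mireds.
M_out = 347.22 + (+103) = 450.22 mireds.
T_out = 10⁶/450.22 = 2221.1 K → 2220 K.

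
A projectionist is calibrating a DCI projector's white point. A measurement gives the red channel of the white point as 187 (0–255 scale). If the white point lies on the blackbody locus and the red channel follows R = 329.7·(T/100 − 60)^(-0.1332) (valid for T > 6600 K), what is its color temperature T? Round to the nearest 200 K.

(t − 60)^(-0.1332) = 187/329.7 = 0.56718.
t − 60 = 0.56718^(1/-0.1332) = 0.56718^(-7.508) = 70.620, so t = 130.620.
T = 100·t = 13062 K → 13000 K to the nearest 200 K.

13000 K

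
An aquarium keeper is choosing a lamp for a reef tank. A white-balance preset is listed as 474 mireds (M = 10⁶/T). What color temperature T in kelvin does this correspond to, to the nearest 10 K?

2110 K

T = 10⁶ / 474 = 2109.70 K → 2110 K.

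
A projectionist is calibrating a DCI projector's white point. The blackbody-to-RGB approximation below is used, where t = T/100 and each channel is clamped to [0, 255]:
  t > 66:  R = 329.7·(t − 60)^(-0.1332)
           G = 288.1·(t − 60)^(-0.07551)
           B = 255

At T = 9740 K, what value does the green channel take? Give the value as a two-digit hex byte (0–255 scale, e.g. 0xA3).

t = 9740/100 = 97.4; the t > 66 branch applies.
G = 288.1·(97.4 − 60)^(-0.07551) = 288.1·37.4^(-0.07551) = 288.1·0.76073 = 219.167.
Rounded: 219; in hex, 0xDB.

0xDB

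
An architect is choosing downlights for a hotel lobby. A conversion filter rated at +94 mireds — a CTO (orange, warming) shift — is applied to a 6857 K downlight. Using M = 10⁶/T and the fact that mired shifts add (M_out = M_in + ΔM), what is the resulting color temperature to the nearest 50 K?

4150 K

M_in = 10⁶/6857 = 145.84 mireds.
M_out = 145.84 + (+94) = 239.84 mireds.
T_out = 10⁶/239.84 = 4169.5 K → 4150 K.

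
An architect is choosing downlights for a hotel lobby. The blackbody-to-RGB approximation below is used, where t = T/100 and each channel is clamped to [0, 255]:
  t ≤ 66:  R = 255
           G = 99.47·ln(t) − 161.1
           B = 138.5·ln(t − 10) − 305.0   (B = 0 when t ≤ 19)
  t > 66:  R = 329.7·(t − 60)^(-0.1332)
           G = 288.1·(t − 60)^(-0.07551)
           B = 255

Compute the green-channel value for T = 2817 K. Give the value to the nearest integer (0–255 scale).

171

t = 2817/100 = 28.17; the t ≤ 66 branch applies.
G = 99.47·ln 28.17 − 161.1 = 99.47·3.3383 − 161.1 = 170.956.
Rounded: 171.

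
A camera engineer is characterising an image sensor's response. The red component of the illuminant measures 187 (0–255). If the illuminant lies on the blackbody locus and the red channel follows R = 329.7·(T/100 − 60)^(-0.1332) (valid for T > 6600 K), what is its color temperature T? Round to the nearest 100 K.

13100 K

(t − 60)^(-0.1332) = 187/329.7 = 0.56718.
t − 60 = 0.56718^(1/-0.1332) = 0.56718^(-7.508) = 70.620, so t = 130.620.
T = 100·t = 13062 K → 13100 K to the nearest 100 K.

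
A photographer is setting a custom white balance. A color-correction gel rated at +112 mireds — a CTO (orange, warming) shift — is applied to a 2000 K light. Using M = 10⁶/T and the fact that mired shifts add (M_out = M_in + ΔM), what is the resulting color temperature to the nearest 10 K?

M_in = 10⁶/2000 = 500.00 mireds.
M_out = 500.00 + (+112) = 612.00 mireds.
T_out = 10⁶/612.00 = 1634.0 K → 1630 K.

1630 K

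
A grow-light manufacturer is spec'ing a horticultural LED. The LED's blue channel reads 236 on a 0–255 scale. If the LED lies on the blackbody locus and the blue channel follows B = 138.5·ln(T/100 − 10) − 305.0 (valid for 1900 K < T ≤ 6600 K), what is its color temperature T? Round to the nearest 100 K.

6000 K

ln(t − 10) = (236 + 305.0) / 138.5 = 3.9061.
t − 10 = e^3.9061 = 49.707, so t = 59.707.
T = 100·t = 5971 K → 6000 K to the nearest 100 K.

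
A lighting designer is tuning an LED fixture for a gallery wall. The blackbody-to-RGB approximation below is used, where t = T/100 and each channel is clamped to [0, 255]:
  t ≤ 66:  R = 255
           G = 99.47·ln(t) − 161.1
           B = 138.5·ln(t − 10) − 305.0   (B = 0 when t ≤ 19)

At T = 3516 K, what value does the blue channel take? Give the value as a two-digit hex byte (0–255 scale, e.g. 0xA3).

0x8E

t = 3516/100 = 35.16; the t ≤ 66 branch applies.
B = 138.5·ln(35.16 − 10) − 305.0 = 138.5·ln 25.16 − 305.0 = 138.5·3.2253 − 305.0 = 141.698.
Rounded: 142; in hex, 0x8E.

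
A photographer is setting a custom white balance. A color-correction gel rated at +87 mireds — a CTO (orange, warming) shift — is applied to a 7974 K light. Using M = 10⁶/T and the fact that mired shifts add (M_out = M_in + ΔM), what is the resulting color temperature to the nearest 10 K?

4710 K

M_in = 10⁶/7974 = 125.41 mireds.
M_out = 125.41 + (+87) = 212.41 mireds.
T_out = 10⁶/212.41 = 4707.9 K → 4710 K.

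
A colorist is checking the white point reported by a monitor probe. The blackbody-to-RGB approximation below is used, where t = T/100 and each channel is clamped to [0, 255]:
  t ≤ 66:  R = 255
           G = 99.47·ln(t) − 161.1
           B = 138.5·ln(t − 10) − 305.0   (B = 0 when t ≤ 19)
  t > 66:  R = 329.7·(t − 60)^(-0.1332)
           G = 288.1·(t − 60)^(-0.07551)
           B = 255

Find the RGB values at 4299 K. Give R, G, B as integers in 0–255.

R=255, G=213, B=179

t = 4299/100 = 42.99; the t ≤ 66 branch applies.
R = 255 by definition for t ≤ 66.
G = 99.47·ln 42.99 − 161.1 = 99.47·3.7610 − 161.1 = 213.003.
B = 138.5·ln(42.99 − 10) − 305.0 = 138.5·ln 32.99 − 305.0 = 138.5·3.4962 − 305.0 = 179.224.
Rounded: (255, 213, 179).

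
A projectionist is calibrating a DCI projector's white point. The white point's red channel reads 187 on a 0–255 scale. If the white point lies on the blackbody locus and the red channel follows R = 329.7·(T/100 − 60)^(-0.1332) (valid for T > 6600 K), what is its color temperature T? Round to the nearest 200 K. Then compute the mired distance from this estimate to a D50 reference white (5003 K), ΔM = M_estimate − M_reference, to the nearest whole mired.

(t − 60)^(-0.1332) = 187/329.7 = 0.56718.
t − 60 = 0.56718^(1/-0.1332) = 0.56718^(-7.508) = 70.620, so t = 130.620.
T = 100·t = 13062 K → 13000 K to the nearest 200 K.
M_estimate = 10⁶/13000 = 76.92; M_reference = 10⁶/5003 = 199.88.
ΔM = 76.92 − 199.88 = -122.96 → -123 mireds.

-123 mireds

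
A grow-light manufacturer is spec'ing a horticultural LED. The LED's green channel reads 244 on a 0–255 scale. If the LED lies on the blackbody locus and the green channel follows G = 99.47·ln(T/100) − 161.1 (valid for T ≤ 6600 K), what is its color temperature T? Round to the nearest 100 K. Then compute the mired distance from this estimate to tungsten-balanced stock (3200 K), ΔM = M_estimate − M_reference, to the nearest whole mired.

-143 mireds

ln t = (244 + 161.1) / 99.47 = 4.0726.
t = e^4.0726 = 58.709.
T = 100·t = 5871 K → 5900 K to the nearest 100 K.
M_estimate = 10⁶/5900 = 169.49; M_reference = 10⁶/3200 = 312.50.
ΔM = 169.49 − 312.50 = -143.01 → -143 mireds.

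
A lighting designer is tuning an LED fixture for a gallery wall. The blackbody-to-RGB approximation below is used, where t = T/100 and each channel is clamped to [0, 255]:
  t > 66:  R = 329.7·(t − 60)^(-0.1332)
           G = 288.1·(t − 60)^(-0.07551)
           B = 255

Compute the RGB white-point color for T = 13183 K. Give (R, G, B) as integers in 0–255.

(187, 209, 255)

t = 13183/100 = 131.83; the t > 66 branch applies.
R = 329.7·(131.83 − 60)^(-0.1332) = 329.7·71.83^(-0.1332) = 329.7·0.56590 = 186.577.
G = 288.1·(131.83 − 60)^(-0.07551) = 288.1·71.83^(-0.07551) = 288.1·0.72415 = 208.628.
B = 255 by definition for t > 66.
Rounded: (187, 209, 255).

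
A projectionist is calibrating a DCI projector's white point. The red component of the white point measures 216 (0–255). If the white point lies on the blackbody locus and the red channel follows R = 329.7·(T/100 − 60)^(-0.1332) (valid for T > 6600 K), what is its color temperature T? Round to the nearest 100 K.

(t − 60)^(-0.1332) = 216/329.7 = 0.65514.
t − 60 = 0.65514^(1/-0.1332) = 0.65514^(-7.508) = 23.926, so t = 83.926.
T = 100·t = 8393 K → 8400 K to the nearest 100 K.

8400 K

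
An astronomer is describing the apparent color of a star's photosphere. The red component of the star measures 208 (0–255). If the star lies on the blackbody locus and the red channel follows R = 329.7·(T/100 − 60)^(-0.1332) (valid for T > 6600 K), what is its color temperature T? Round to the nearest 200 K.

9200 K

(t − 60)^(-0.1332) = 208/329.7 = 0.63088.
t − 60 = 0.63088^(1/-0.1332) = 0.63088^(-7.508) = 31.763, so t = 91.763.
T = 100·t = 9176 K → 9200 K to the nearest 200 K.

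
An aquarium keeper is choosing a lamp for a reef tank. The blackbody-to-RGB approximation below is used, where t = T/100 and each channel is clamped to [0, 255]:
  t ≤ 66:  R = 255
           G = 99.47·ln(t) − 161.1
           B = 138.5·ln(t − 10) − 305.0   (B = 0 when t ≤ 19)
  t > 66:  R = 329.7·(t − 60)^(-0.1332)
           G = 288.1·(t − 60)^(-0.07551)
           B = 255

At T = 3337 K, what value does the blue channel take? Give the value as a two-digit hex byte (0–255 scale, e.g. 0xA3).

0x83

t = 3337/100 = 33.37; the t ≤ 66 branch applies.
B = 138.5·ln(33.37 − 10) − 305.0 = 138.5·ln 23.37 − 305.0 = 138.5·3.1515 − 305.0 = 131.476.
Rounded: 131; in hex, 0x83.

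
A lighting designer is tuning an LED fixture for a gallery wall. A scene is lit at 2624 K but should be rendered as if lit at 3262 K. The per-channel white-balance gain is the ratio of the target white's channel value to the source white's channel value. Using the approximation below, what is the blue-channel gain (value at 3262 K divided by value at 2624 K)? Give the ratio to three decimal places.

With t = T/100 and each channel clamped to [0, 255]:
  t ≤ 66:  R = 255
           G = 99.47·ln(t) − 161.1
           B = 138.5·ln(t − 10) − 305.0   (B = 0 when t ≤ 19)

1.566

At 2624 K (t = 26.24):
  B = 138.5·ln(26.24 − 10) − 305.0 = 138.5·ln 16.24 − 305.0 = 138.5·2.7875 − 305.0 = 81.066.
At 3262 K (t = 32.62):
  B = 138.5·ln(32.62 − 10) − 305.0 = 138.5·ln 22.62 − 305.0 = 138.5·3.1188 − 305.0 = 126.959.
Gain = 126.959 / 81.066 = 1.5661 → 1.566.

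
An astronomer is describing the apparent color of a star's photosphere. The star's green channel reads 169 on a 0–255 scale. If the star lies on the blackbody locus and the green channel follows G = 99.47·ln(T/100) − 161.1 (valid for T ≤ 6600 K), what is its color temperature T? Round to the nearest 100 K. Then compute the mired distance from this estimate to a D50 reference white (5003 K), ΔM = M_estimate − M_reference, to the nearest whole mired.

ln t = (169 + 161.1) / 99.47 = 3.3186.
t = e^3.3186 = 27.621.
T = 100·t = 2762 K → 2800 K to the nearest 100 K.
M_estimate = 10⁶/2800 = 357.14; M_reference = 10⁶/5003 = 199.88.
ΔM = 357.14 − 199.88 = 157.26 → +157 mireds.

+157 mireds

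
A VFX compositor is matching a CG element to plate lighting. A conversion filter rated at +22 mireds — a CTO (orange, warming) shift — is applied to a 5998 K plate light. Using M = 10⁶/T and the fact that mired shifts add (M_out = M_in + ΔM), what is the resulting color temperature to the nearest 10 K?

5300 K

M_in = 10⁶/5998 = 166.72 mireds.
M_out = 166.72 + (+22) = 188.72 mireds.
T_out = 10⁶/188.72 = 5298.8 K → 5300 K.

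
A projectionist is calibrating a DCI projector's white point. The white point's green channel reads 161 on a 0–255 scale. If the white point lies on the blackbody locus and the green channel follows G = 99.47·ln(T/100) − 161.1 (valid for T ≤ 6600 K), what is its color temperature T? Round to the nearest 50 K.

ln t = (161 + 161.1) / 99.47 = 3.2382.
t = e^3.2382 = 25.487.
T = 100·t = 2549 K → 2550 K to the nearest 50 K.

2550 K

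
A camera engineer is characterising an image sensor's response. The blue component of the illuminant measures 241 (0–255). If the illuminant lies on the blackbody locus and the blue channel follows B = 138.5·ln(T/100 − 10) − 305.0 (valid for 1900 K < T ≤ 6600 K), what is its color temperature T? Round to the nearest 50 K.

6150 K

ln(t − 10) = (241 + 305.0) / 138.5 = 3.9422.
t − 10 = e^3.9422 = 51.534, so t = 61.534.
T = 100·t = 6153 K → 6150 K to the nearest 50 K.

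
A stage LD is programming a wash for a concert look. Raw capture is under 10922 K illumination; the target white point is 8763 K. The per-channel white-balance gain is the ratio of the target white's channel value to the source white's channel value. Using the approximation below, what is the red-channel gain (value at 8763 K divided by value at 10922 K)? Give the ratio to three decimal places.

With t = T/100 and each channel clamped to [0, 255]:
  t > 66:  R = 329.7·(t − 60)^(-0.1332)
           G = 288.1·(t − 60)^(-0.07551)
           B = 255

At 10922 K (t = 109.22):
  R = 329.7·(109.22 − 60)^(-0.1332) = 329.7·49.22^(-0.1332) = 329.7·0.59512 = 196.212.
At 8763 K (t = 87.63):
  R = 329.7·(87.63 − 60)^(-0.1332) = 329.7·27.63^(-0.1332) = 329.7·0.64270 = 211.898.
Gain = 211.898 / 196.212 = 1.0799 → 1.080.

1.080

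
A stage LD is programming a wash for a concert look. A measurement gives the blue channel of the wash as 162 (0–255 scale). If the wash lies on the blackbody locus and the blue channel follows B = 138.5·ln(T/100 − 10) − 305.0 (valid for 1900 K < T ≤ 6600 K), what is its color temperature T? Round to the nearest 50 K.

ln(t − 10) = (162 + 305.0) / 138.5 = 3.3718.
t − 10 = e^3.3718 = 29.132, so t = 39.132.
T = 100·t = 3913 K → 3900 K to the nearest 50 K.

3900 K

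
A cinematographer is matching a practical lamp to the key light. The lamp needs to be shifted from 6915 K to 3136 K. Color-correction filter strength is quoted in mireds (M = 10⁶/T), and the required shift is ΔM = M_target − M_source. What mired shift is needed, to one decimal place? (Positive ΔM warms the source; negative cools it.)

M_source = 10⁶/6915 = 144.613; M_target = 10⁶/3136 = 318.878.
ΔM = 318.878 − 144.613 = 174.264 → +174.3 mireds, a warming shift.

+174.3 mireds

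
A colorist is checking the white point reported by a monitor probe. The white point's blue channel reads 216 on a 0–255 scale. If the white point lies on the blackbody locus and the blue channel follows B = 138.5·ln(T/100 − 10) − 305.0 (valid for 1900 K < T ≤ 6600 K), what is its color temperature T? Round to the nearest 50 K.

ln(t − 10) = (216 + 305.0) / 138.5 = 3.7617.
t − 10 = e^3.7617 = 43.023, so t = 53.023.
T = 100·t = 5302 K → 5300 K to the nearest 50 K.

5300 K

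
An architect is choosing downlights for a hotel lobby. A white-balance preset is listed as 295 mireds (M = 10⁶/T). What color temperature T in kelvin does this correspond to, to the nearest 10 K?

3390 K

T = 10⁶ / 295 = 3389.83 K → 3390 K.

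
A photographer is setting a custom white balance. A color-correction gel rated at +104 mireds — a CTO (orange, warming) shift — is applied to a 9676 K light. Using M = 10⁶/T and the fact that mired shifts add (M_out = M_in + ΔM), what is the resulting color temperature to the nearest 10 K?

4820 K

M_in = 10⁶/9676 = 103.35 mireds.
M_out = 103.35 + (+104) = 207.35 mireds.
T_out = 10⁶/207.35 = 4822.8 K → 4820 K.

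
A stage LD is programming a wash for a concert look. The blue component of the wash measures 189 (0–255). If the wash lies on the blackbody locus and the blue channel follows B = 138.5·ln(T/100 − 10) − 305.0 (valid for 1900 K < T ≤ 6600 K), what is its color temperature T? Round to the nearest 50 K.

4550 K

ln(t − 10) = (189 + 305.0) / 138.5 = 3.5668.
t − 10 = e^3.5668 = 35.403, so t = 45.403.
T = 100·t = 4540 K → 4550 K to the nearest 50 K.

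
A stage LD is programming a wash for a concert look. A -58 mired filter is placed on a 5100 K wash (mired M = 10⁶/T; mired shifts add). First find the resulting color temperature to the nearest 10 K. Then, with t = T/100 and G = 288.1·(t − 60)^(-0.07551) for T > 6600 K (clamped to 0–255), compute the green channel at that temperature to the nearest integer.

238

M_in = 10⁶/5100 = 196.08; M_out = 196.08 + (-58) = 138.08.
T_out = 10⁶/138.08 = 7242.3 K → 7240 K; t = 72.4.
G = 288.1·(72.4 − 60)^(-0.07551) = 288.1·12.4^(-0.07551) = 288.1·0.82687 = 238.220.
Rounded: 238.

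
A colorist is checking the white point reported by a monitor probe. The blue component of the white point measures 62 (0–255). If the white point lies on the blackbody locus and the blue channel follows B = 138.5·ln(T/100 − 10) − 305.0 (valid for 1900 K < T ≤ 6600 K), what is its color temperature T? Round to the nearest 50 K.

2400 K

ln(t − 10) = (62 + 305.0) / 138.5 = 2.6498.
t − 10 = e^2.6498 = 14.151, so t = 24.151.
T = 100·t = 2415 K → 2400 K to the nearest 50 K.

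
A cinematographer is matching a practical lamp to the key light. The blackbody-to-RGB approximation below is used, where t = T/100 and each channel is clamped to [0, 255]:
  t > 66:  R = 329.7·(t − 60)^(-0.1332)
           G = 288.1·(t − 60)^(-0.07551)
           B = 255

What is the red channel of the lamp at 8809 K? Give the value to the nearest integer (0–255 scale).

211

t = 8809/100 = 88.09; the t > 66 branch applies.
R = 329.7·(88.09 − 60)^(-0.1332) = 329.7·28.09^(-0.1332) = 329.7·0.64129 = 211.433.
Rounded: 211.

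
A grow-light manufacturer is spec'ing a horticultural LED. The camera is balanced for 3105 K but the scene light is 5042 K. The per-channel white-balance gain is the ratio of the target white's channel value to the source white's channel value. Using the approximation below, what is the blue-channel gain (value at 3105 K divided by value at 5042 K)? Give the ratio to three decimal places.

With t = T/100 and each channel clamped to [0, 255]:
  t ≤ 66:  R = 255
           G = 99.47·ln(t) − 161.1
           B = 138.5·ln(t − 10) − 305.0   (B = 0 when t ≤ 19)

At 5042 K (t = 50.42):
  B = 138.5·ln(50.42 − 10) − 305.0 = 138.5·ln 40.42 − 305.0 = 138.5·3.6993 − 305.0 = 207.356.
At 3105 K (t = 31.05):
  B = 138.5·ln(31.05 − 10) − 305.0 = 138.5·ln 21.05 − 305.0 = 138.5·3.0469 − 305.0 = 116.996.
Gain = 116.996 / 207.356 = 0.5642 → 0.564.

0.564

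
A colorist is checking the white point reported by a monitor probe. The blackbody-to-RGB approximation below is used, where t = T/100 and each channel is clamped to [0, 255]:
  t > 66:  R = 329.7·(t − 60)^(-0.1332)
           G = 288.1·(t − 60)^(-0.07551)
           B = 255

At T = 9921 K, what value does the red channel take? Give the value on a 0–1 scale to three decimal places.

t = 9921/100 = 99.21; the t > 66 branch applies.
R = 329.7·(99.21 − 60)^(-0.1332) = 329.7·39.21^(-0.1332) = 329.7·0.61342 = 202.245.
On a 0–1 scale: 202.245/255 = 0.7931 → 0.793.

0.793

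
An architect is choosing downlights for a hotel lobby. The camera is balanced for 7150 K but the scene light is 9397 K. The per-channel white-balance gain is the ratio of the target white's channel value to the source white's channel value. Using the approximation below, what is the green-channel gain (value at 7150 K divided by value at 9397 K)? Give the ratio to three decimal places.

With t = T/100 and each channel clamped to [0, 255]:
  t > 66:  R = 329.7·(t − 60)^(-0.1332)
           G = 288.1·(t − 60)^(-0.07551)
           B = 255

At 9397 K (t = 93.97):
  G = 288.1·(93.97 − 60)^(-0.07551) = 288.1·33.97^(-0.07551) = 288.1·0.76628 = 220.765.
At 7150 K (t = 71.5):
  G = 288.1·(71.5 − 60)^(-0.07551) = 288.1·11.5^(-0.07551) = 288.1·0.83159 = 239.580.
Gain = 239.580 / 220.765 = 1.0852 → 1.085.

1.085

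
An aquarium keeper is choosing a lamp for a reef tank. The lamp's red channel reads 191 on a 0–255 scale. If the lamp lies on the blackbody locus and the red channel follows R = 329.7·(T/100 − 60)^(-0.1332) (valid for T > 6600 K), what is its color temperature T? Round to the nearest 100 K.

12000 K

(t − 60)^(-0.1332) = 191/329.7 = 0.57931.
t − 60 = 0.57931^(1/-0.1332) = 0.57931^(-7.508) = 60.245, so t = 120.245.
T = 100·t = 12025 K → 12000 K to the nearest 100 K.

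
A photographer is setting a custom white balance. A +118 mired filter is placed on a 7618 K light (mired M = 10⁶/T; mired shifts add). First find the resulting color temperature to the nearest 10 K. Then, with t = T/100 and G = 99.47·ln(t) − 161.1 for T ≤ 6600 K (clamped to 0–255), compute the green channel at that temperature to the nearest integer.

M_in = 10⁶/7618 = 131.27; M_out = 131.27 + (+118) = 249.27.
T_out = 10⁶/249.27 = 4011.7 K → 4010 K; t = 40.1.
G = 99.47·ln 40.1 − 161.1 = 99.47·3.6914 − 161.1 = 206.081.
Rounded: 206.

206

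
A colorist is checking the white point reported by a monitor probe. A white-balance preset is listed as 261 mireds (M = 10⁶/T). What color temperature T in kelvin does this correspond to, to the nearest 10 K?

3830 K

T = 10⁶ / 261 = 3831.42 K → 3830 K.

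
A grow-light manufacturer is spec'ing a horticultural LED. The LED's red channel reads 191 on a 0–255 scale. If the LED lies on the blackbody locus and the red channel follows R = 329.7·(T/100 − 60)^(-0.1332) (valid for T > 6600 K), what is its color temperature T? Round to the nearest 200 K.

(t − 60)^(-0.1332) = 191/329.7 = 0.57931.
t − 60 = 0.57931^(1/-0.1332) = 0.57931^(-7.508) = 60.245, so t = 120.245.
T = 100·t = 12025 K → 12000 K to the nearest 200 K.

12000 K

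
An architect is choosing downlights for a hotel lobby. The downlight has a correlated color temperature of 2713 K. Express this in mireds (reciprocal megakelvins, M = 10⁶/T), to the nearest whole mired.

M = 10⁶ / 2713 = 368.596 → 369 mireds.

369 mireds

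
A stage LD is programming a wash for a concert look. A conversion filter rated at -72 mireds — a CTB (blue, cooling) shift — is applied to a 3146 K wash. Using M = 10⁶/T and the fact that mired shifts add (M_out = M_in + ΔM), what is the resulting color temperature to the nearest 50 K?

4050 K

M_in = 10⁶/3146 = 317.86 mireds.
M_out = 317.86 + (-72) = 245.86 mireds.
T_out = 10⁶/245.86 = 4067.3 K → 4050 K.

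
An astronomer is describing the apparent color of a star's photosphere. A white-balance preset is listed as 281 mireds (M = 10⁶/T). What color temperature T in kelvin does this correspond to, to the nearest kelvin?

T = 10⁶ / 281 = 3558.72 K → 3559 K.

3559 K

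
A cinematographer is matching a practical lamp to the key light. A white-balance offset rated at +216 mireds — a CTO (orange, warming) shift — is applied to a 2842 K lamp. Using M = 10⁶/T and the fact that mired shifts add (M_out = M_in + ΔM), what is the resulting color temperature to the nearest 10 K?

M_in = 10⁶/2842 = 351.86 mireds.
M_out = 351.86 + (+216) = 567.86 mireds.
T_out = 10⁶/567.86 = 1761.0 K → 1760 K.

1760 K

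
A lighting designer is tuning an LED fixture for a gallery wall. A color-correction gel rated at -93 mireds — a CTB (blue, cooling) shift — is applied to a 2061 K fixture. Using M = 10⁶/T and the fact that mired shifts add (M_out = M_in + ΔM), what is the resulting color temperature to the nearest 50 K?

M_in = 10⁶/2061 = 485.20 mireds.
M_out = 485.20 + (-93) = 392.20 mireds.
T_out = 10⁶/392.20 = 2549.7 K → 2550 K.

2550 K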